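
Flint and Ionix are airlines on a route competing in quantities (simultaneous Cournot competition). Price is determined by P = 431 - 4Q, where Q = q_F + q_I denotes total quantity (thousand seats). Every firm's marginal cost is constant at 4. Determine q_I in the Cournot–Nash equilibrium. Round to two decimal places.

35.58

A representative firm's profit is π_i = q_i(431 - 4Q) - 4q_i.
Setting ∂π_i/∂q_i = 0 with rivals' quantities fixed: 427 - 8q_i - 4q_j = 0.
By symmetry each firm produces the same amount; substituting q_j = q_i yields q_i = 427/12.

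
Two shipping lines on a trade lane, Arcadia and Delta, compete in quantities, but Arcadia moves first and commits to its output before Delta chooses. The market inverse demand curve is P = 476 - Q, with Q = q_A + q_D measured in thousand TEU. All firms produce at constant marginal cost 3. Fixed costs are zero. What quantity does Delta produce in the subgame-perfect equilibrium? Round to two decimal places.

118.25

The follower Delta best-responds to any q_A: π_D = (476 - Q)q_D - 3q_D.
∂π_D/∂q_D = 473 - q_A - 2q_D = 0 gives the reaction function q_D = (473 - q_A)/2.
Arcadia substitutes q_D(q_A) into its own profit: π_A = q_A(476 - q_A - (473 - q_A)/2) - 3q_A = (479/2 - (1/2)q_A)q_A - 3q_A.
The leader's first-order condition 473/2 - q_A = 0 yields q_A = 473/2.
Then q_D = (473 - 473/2)/2 = 473/4.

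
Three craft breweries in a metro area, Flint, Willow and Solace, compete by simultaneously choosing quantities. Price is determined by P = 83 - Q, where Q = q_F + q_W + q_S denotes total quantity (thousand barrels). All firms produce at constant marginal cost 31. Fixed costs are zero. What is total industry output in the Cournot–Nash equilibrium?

39

A representative firm's profit is π_i = q_i(83 - Q) - 31q_i.
First-order condition (treating rivals' output as given): 52 - 2q_i - Σ_{j≠i} q_j = 0.
By symmetry each firm produces the same amount; substituting Σ_{j≠i} q_j = 2q_i yields q_i = 52/4 = 13.
Total output Q = 13 + 13 + 13 = 39.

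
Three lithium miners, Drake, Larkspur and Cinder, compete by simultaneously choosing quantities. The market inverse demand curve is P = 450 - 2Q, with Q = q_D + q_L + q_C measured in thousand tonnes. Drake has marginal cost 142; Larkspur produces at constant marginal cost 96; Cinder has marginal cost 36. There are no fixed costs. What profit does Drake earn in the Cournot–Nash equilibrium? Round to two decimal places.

760.50

Drake's profit: π_D = (450 - 2Q)q_D - (142q_D). Setting ∂π_D/∂q_D = 0: 308 - 4q_D - 2(q_L + q_C) = 0.
Larkspur's first-order condition: 354 - 4q_L - 2(q_D + q_C) = 0.
Cinder's first-order condition: 414 - 4q_C - 2(q_D + q_L) = 0.
Adding the 3 conditions: 1076 − 4Q − 4Q = 0, i.e. Q = 269/2.
Back-substituting: q_D = (308 − 269)/2 = 39/2, q_L = (354 − 269)/2 = 85/2, q_C = (414 − 269)/2 = 145/2.
Price P = 450 - 2·(269/2) = 181.
Drake's profit: (181 - 142)·(39/2) = 1521/2.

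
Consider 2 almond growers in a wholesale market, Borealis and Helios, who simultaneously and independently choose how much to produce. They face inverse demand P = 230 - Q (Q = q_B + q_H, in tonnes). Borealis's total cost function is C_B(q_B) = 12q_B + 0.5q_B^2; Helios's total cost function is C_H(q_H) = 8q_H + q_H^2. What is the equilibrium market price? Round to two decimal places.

130.18

Borealis's profit: π_B = (230 - Q)q_B - (12q_B + (1/2)q_B²). Setting ∂π_B/∂q_B = 0: 218 - 3q_B - (q_H) = 0.
Helios's first-order condition: 222 - 4q_H - (q_B) = 0.
Best responses: q_B = (218 - q_H)/3, q_H = (222 - q_B)/4.
Solving the pair: q_B = 650/11, q_H = 448/11.
Total output Q = 1098/11, so price P = 230 - 1098/11 = 1432/11.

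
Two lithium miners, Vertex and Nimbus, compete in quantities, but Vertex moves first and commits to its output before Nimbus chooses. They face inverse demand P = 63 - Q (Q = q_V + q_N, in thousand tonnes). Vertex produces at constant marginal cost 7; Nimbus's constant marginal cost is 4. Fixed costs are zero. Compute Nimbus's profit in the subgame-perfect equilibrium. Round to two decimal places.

264.06

Solve by backward induction. Given q_V, the follower Nimbus maximises π_N = (63 - q_V - q_N)q_N - 4q_N.
∂π_N/∂q_N = 59 - q_V - 2q_N = 0 gives the reaction function q_N = (59 - q_V)/2.
Vertex substitutes q_N(q_V) into its own profit: π_V = q_V(63 - q_V - (59 - q_V)/2) - 7q_V = (67/2 - (1/2)q_V)q_V - 7q_V.
Leader FOC: 53/2 - q_V = 0, so q_V = 53/2.
Then q_N = (59 - 53/2)/2 = 65/4.
Price P = 63 - 171/4 = 81/4.
Nimbus's profit: (81/4 - 4)·(65/4) = 264.0625.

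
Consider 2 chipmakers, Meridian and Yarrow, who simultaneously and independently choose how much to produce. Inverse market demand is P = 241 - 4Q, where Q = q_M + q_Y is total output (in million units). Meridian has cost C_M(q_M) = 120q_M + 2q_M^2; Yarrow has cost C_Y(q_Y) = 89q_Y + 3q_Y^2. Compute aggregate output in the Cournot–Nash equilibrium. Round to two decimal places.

15.96

Meridian's profit: π_M = (241 - 4Q)q_M - (120q_M + 2q_M²). Setting ∂π_M/∂q_M = 0: 121 - 12q_M - 4(q_Y) = 0.
Yarrow's profit: π_Y = (241 - 4Q)q_Y - (89q_Y + 3q_Y²). Setting ∂π_Y/∂q_Y = 0: 152 - 14q_Y - 4(q_M) = 0.
So q_M = (121 - 4q_Y)/12 and q_Y = (152 - 4q_M)/14.
Substituting one into the other gives q_M = 543/76 and q_Y = 335/38.
Total output Q = 543/76 + 335/38 = 1213/76.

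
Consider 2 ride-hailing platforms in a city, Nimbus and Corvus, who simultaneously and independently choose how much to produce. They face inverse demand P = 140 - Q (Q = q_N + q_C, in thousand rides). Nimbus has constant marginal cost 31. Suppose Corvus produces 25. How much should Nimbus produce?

With the rival's output fixed at 25, Nimbus's profit is π_N = (140 - 25 - q_N)q_N - (31q_N) = (115 - q_N)q_N - (31q_N).
∂π_N/∂q_N = 84 - 2q_N = 0, so q_N = 42.

42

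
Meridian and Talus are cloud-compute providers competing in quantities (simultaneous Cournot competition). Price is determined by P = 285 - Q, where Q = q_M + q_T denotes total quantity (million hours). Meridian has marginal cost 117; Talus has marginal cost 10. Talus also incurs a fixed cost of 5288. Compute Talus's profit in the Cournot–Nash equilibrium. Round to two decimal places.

10925.78

Meridian's profit: π_M = (285 - Q)q_M - (117q_M). Setting ∂π_M/∂q_M = 0: 168 - 2q_M - (q_T) = 0.
Talus's profit: π_T = (285 - Q)q_T - (10q_T). Setting ∂π_T/∂q_T = 0: 275 - 2q_T - (q_M) = 0.
Best responses: q_M = (168 - q_T)/2, q_T = (275 - q_M)/2.
Substituting one into the other gives q_M = 61/3 and q_T = 382/3.
Price P = 285 - 443/3 = 412/3.
Talus's profit: (412/3 - 10)·(382/3) - 5288 = 10925.7778.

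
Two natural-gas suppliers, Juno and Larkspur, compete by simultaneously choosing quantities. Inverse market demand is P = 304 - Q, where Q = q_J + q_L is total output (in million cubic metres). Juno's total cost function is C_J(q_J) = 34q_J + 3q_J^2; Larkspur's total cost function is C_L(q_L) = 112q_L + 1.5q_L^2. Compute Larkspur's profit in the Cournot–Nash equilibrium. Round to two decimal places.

2634.38

Juno's profit: π_J = (304 - Q)q_J - (34q_J + 3q_J²). Setting ∂π_J/∂q_J = 0: 270 - 8q_J - (q_L) = 0.
Larkspur's profit: π_L = (304 - Q)q_L - (112q_L + (3/2)q_L²). Setting ∂π_L/∂q_L = 0: 192 - 5q_L - (q_J) = 0.
Rearranging gives the reaction functions q_J = (270 - q_L)/8 and q_L = (192 - q_J)/5.
Solving the pair: q_J = 386/13, q_L = 422/13.
Price P = 304 - 808/13 = 241.8462.
Larkspur's profit: 241.8462·(422/13) - 112·(422/13) - (3/2)(422/13)² = 2634.3787.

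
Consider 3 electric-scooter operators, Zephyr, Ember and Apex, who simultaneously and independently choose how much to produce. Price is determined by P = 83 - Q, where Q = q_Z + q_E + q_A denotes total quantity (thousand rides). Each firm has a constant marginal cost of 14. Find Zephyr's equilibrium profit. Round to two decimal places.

297.56

A representative firm's profit is π_i = q_i(83 - Q) - 14q_i.
First-order condition (treating rivals' output as given): 69 - 2q_i - Σ_{j≠i} q_j = 0.
With identical firms every q_j equals q_i, so Σ_{j≠i} q_j = 2q_i and 69 = 4q_i, giving q_i = 69/4.
Price P = 83 - 207/4 = 125/4.
Zephyr's profit: (125/4 - 14)·(69/4) = 297.5625.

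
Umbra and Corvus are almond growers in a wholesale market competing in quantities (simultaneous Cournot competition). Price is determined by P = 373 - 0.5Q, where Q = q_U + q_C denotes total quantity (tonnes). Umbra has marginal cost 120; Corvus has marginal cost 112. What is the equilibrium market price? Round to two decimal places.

201.67

Umbra's profit: π_U = (373 - 0.5Q)q_U - (120q_U). Setting ∂π_U/∂q_U = 0: 253 - q_U - (1/2)(q_C) = 0.
Corvus's profit: π_C = (373 - 0.5Q)q_C - (112q_C). Setting ∂π_C/∂q_C = 0: 261 - q_C - (1/2)(q_U) = 0.
Rearranging gives the reaction functions q_U = (253 - (1/2)q_C) and q_C = (261 - (1/2)q_U).
Substituting one into the other gives q_U = 490/3 and q_C = 538/3.
Total output Q = 1028/3, so price P = 373 - (1/2)·(1028/3) = 605/3.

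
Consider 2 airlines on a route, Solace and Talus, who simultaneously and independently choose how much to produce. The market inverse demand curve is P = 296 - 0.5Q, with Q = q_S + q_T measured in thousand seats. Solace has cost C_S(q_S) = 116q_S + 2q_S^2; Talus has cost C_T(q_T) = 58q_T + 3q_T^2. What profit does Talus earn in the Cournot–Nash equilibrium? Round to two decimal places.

Solace's profit: π_S = (296 - 0.5Q)q_S - (116q_S + 2q_S²). Setting ∂π_S/∂q_S = 0: 180 - 5q_S - (1/2)(q_T) = 0.
Talus's first-order condition: 238 - 7q_T - (1/2)(q_S) = 0.
So q_S = (180 - (1/2)q_T)/5 and q_T = (238 - (1/2)q_S)/7.
Substituting one into the other gives q_S = 32.8345 and q_T = 31.6547.
Price P = 296 - (1/2)·64.4892 = 263.7554.
Talus's profit: 263.7554·31.6547 - 58·31.6547 - 3·31.6547² = 3507.0649.

3507.06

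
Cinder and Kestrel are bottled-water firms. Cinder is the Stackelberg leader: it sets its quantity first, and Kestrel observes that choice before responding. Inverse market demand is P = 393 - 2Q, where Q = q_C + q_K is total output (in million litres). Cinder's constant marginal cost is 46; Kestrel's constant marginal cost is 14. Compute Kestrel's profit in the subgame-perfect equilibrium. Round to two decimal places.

The follower Kestrel best-responds to any q_C: π_K = (393 - 2Q)q_K - 14q_K.
Follower FOC: 379 - 2q_C - 4q_K = 0, so q_K(q_C) = (379 - 2q_C)/4.
The leader anticipates this reaction. Substituting into P = 393 - 2Q gives P = 407/2 - q_C, so π_C = (407/2 - q_C)q_C - 46q_C.
The leader's first-order condition 315/2 - 2q_C = 0 yields q_C = 315/4.
Then q_K = (379 - 2·(315/4))/4 = 443/8.
Price P = 393 - 2·(1073/8) = 499/4.
Kestrel's profit: (499/4 - 14)·(443/8) = 6132.7813.

6132.78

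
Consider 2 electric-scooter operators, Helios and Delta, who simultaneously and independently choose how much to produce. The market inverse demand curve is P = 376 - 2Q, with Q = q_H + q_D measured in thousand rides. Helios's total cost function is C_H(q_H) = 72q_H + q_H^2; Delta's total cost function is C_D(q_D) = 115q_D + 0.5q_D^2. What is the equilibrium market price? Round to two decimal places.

225.54

Helios's profit: π_H = (376 - 2Q)q_H - (72q_H + q_H²). Setting ∂π_H/∂q_H = 0: 304 - 6q_H - 2(q_D) = 0.
Delta's first-order condition: 261 - 5q_D - 2(q_H) = 0.
So q_H = (304 - 2q_D)/6 and q_D = (261 - 2q_H)/5.
Substituting one into the other gives q_H = 499/13 and q_D = 479/13.
Total output Q = 978/13, so price P = 376 - 2·(978/13) = 225.5385.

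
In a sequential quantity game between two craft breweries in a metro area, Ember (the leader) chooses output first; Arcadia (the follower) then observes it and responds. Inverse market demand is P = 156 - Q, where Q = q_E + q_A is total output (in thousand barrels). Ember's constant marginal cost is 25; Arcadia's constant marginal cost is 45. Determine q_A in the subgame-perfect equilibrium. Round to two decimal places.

Solve by backward induction. Given q_E, the follower Arcadia maximises π_A = (156 - q_E - q_A)q_A - 45q_A.
∂π_A/∂q_A = 111 - q_E - 2q_A = 0 gives the reaction function q_A = (111 - q_E)/2.
The leader anticipates this reaction. Substituting into P = 156 - Q gives P = 201/2 - (1/2)q_E, so π_E = (201/2 - (1/2)q_E)q_E - 25q_E.
Maximising: ∂π_E/∂q_E = 151/2 - q_E = 0, giving q_E = 151/2.
Then q_A = (111 - 151/2)/2 = 71/4.

17.75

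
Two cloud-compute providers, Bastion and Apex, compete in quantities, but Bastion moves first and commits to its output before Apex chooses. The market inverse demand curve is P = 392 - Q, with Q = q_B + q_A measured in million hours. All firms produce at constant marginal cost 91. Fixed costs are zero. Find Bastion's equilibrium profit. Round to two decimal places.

11325.13

The follower Apex best-responds to any q_B: π_A = (392 - Q)q_A - 91q_A.
Setting the follower's marginal profit to zero, 301 - q_B - 2q_A = 0, i.e. q_A = (301 - q_B)/2.
The leader anticipates this reaction. Substituting into P = 392 - Q gives P = 483/2 - (1/2)q_B, so π_B = (483/2 - (1/2)q_B)q_B - 91q_B.
Maximising: ∂π_B/∂q_B = 301/2 - q_B = 0, giving q_B = 301/2.
Then q_A = (301 - 301/2)/2 = 301/4.
Price P = 392 - 903/4 = 665/4.
Bastion's profit: (665/4 - 91)·(301/2) = 11325.1250.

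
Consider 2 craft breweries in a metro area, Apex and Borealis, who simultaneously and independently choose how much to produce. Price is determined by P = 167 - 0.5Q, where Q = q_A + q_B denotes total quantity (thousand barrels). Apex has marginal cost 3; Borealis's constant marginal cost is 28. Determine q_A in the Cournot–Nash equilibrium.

126

Apex's profit: π_A = (167 - 0.5Q)q_A - (3q_A). Setting ∂π_A/∂q_A = 0: 164 - q_A - (1/2)(q_B) = 0.
Borealis's first-order condition: 139 - q_B - (1/2)(q_A) = 0.
Best responses: q_A = (164 - (1/2)q_B), q_B = (139 - (1/2)q_A).
Solving the pair: q_A = 126, q_B = 76.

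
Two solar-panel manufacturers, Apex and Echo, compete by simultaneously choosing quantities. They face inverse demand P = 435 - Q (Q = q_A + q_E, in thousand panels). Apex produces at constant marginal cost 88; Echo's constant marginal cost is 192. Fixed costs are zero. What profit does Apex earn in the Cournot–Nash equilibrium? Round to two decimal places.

Apex's profit: π_A = (435 - Q)q_A - (88q_A). Setting ∂π_A/∂q_A = 0: 347 - 2q_A - (q_E) = 0.
Echo's first-order condition: 243 - 2q_E - (q_A) = 0.
Rearranging gives the reaction functions q_A = (347 - q_E)/2 and q_E = (243 - q_A)/2.
Substituting one into the other gives q_A = 451/3 and q_E = 139/3.
Price P = 435 - 590/3 = 715/3.
Apex's profit: (715/3 - 88)·(451/3) = 22600.1111.

22600.11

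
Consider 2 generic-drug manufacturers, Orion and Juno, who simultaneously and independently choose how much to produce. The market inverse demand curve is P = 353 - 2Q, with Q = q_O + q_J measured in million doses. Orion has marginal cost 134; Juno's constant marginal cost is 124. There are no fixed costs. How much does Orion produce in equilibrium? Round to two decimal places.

34.83

Orion's profit: π_O = (353 - 2Q)q_O - (134q_O). Setting ∂π_O/∂q_O = 0: 219 - 4q_O - 2(q_J) = 0.
Juno's profit: π_J = (353 - 2Q)q_J - (124q_J). Setting ∂π_J/∂q_J = 0: 229 - 4q_J - 2(q_O) = 0.
Best responses: q_O = (219 - 2q_J)/4, q_J = (229 - 2q_O)/4.
Solving the pair: q_O = 209/6, q_J = 239/6.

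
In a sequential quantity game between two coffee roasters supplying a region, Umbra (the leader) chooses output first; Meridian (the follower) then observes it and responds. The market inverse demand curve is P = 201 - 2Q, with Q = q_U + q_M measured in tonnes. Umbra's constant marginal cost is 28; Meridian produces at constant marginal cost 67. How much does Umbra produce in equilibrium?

53

Solve by backward induction. Given q_U, the follower Meridian maximises π_M = (201 - 2q_U - 2q_M)q_M - 67q_M.
Setting the follower's marginal profit to zero, 134 - 2q_U - 4q_M = 0, i.e. q_M = (134 - 2q_U)/4.
Umbra substitutes q_M(q_U) into its own profit: π_U = q_U(201 - 2q_U - (134 - 2q_U)/2) - 28q_U = (134 - q_U)q_U - 28q_U.
Leader FOC: 106 - 2q_U = 0, so q_U = 53.
Then q_M = (134 - 2·53)/4 = 7.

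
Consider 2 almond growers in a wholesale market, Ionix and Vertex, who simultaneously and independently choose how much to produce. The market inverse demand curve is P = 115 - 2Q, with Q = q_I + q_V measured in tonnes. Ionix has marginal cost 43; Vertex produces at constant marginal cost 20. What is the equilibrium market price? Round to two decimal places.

Ionix's profit: π_I = (115 - 2Q)q_I - (43q_I). Setting ∂π_I/∂q_I = 0: 72 - 4q_I - 2(q_V) = 0.
Vertex's first-order condition: 95 - 4q_V - 2(q_I) = 0.
So q_I = (72 - 2q_V)/4 and q_V = (95 - 2q_I)/4.
Substituting one into the other gives q_I = 49/6 and q_V = 59/3.
Total output Q = 167/6, so price P = 115 - 2·(167/6) = 178/3.

59.33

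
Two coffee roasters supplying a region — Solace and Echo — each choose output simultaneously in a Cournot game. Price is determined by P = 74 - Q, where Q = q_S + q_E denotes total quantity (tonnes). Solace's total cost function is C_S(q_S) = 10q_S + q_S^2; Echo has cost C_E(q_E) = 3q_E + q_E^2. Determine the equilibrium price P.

47

Solace's profit: π_S = (74 - Q)q_S - (10q_S + q_S²). Setting ∂π_S/∂q_S = 0: 64 - 4q_S - (q_E) = 0.
Echo's first-order condition: 71 - 4q_E - (q_S) = 0.
So q_S = (64 - q_E)/4 and q_E = (71 - q_S)/4.
Solving the pair: q_S = 37/3, q_E = 44/3.
Total output Q = 27, so price P = 74 - 27 = 47.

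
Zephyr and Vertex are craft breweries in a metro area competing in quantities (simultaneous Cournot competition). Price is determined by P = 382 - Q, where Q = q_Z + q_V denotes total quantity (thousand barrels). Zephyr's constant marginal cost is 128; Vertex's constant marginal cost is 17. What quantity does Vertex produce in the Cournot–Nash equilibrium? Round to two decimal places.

Zephyr's profit: π_Z = (382 - Q)q_Z - (128q_Z). Setting ∂π_Z/∂q_Z = 0: 254 - 2q_Z - (q_V) = 0.
Vertex's profit: π_V = (382 - Q)q_V - (17q_V). Setting ∂π_V/∂q_V = 0: 365 - 2q_V - (q_Z) = 0.
Best responses: q_Z = (254 - q_V)/2, q_V = (365 - q_Z)/2.
Solving the pair: q_Z = 143/3, q_V = 476/3.

158.67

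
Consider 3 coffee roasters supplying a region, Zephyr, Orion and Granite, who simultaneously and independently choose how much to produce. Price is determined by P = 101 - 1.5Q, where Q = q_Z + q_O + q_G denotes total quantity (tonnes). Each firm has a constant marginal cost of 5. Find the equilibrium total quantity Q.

A representative firm's profit is π_i = q_i(101 - 1.5Q) - 5q_i.
Setting ∂π_i/∂q_i = 0 with rivals' quantities fixed: 96 - 3q_i - (3/2)·Σ_{j≠i} q_j = 0.
With identical firms every q_j equals q_i, so Σ_{j≠i} q_j = 2q_i and 96 = 6q_i, giving q_i = 16.
Total output Q = 16 + 16 + 16 = 48.

48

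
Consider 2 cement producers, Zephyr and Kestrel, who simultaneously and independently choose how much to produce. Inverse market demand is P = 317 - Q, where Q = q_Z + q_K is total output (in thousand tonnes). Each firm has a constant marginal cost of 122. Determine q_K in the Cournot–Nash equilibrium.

65

Each firm earns π_i = (317 - Q)q_i - 122q_i.
First-order condition (treating rivals' output as given): 195 - 2q_i - q_j = 0.
With identical firms every q_j equals q_i, so q_j = q_i and 195 = 3q_i, giving q_i = 65.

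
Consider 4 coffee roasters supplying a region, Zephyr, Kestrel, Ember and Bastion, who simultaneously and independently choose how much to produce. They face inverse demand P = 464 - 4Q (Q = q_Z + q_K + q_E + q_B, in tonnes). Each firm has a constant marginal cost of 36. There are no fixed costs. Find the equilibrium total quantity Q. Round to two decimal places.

85.60

Each firm earns π_i = (464 - 4Q)q_i - 36q_i.
Setting ∂π_i/∂q_i = 0 with rivals' quantities fixed: 428 - 8q_i - 4·Σ_{j≠i} q_j = 0.
By symmetry each firm produces the same amount; substituting Σ_{j≠i} q_j = 3q_i yields q_i = 428/20 = 107/5.
Total output Q = 107/5 + 107/5 + 107/5 + 107/5 = 428/5.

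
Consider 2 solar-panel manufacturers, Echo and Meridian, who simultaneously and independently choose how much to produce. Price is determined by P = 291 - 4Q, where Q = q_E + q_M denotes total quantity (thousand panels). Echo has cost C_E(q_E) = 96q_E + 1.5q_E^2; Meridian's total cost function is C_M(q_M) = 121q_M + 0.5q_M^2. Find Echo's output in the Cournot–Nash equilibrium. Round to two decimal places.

12.95

Echo's profit: π_E = (291 - 4Q)q_E - (96q_E + (3/2)q_E²). Setting ∂π_E/∂q_E = 0: 195 - 11q_E - 4(q_M) = 0.
Meridian's profit: π_M = (291 - 4Q)q_M - (121q_M + (1/2)q_M²). Setting ∂π_M/∂q_M = 0: 170 - 9q_M - 4(q_E) = 0.
Best responses: q_E = (195 - 4q_M)/11, q_M = (170 - 4q_E)/9.
Solving the pair: q_E = 1075/83, q_M = 1090/83.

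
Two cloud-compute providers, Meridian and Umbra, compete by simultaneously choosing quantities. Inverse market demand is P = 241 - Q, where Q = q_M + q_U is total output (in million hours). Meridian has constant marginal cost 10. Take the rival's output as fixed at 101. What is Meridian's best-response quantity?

With the rival's output fixed at 101, Meridian's profit is π_M = (241 - 101 - q_M)q_M - (10q_M) = (140 - q_M)q_M - (10q_M).
∂π_M/∂q_M = 130 - 2q_M = 0, so q_M = 65.

65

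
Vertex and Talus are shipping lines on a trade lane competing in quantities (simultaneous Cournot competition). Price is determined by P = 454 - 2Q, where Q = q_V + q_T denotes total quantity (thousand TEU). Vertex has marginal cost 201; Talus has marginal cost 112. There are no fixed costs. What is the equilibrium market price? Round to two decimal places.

255.67

Vertex's profit: π_V = (454 - 2Q)q_V - (201q_V). Setting ∂π_V/∂q_V = 0: 253 - 4q_V - 2(q_T) = 0.
Talus's first-order condition: 342 - 4q_T - 2(q_V) = 0.
Rearranging gives the reaction functions q_V = (253 - 2q_T)/4 and q_T = (342 - 2q_V)/4.
Substituting one into the other gives q_V = 82/3 and q_T = 431/6.
Total output Q = 595/6, so price P = 454 - 2·(595/6) = 767/3.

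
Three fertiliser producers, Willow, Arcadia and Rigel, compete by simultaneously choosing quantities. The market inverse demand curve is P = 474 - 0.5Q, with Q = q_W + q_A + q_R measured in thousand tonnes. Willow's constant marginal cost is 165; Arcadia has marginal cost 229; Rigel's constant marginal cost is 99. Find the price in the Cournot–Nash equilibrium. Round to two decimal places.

Willow's profit: π_W = (474 - 0.5Q)q_W - (165q_W). Setting ∂π_W/∂q_W = 0: 309 - q_W - (1/2)(q_A + q_R) = 0.
Arcadia's profit: π_A = (474 - 0.5Q)q_A - (229q_A). Setting ∂π_A/∂q_A = 0: 245 - q_A - (1/2)(q_W + q_R) = 0.
Rigel's first-order condition: 375 - q_R - (1/2)(q_W + q_A) = 0.
Adding the 3 first-order conditions: 929 − 2Q = 0, so Q = 929/2.
Back-substituting: q_W = (309 − 929/4)/(1/2) = 307/2, q_A = (245 − 929/4)/(1/2) = 51/2, q_R = (375 − 929/4)/(1/2) = 571/2.
Total output Q = 929/2, so price P = 474 - (1/2)·(929/2) = 967/4.

241.75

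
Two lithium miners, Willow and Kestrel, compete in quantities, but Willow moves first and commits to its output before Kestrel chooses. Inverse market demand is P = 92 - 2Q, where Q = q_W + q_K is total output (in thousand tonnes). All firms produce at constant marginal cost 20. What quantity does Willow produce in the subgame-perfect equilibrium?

Solve by backward induction. Given q_W, the follower Kestrel maximises π_K = (92 - 2q_W - 2q_K)q_K - 20q_K.
∂π_K/∂q_K = 72 - 2q_W - 4q_K = 0 gives the reaction function q_K = (72 - 2q_W)/4.
The leader anticipates this reaction. Substituting into P = 92 - 2Q gives P = 56 - q_W, so π_W = (56 - q_W)q_W - 20q_W.
The leader's first-order condition 36 - 2q_W = 0 yields q_W = 18.
Then q_K = (72 - 2·18)/4 = 9.

18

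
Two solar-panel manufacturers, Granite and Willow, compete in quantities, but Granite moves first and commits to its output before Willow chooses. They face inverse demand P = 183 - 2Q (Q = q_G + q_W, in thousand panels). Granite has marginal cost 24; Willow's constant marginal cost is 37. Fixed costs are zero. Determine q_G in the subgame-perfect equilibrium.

43

Solve by backward induction. Given q_G, the follower Willow maximises π_W = (183 - 2q_G - 2q_W)q_W - 37q_W.
∂π_W/∂q_W = 146 - 2q_G - 4q_W = 0 gives the reaction function q_W = (146 - 2q_G)/4.
Granite substitutes q_W(q_G) into its own profit: π_G = q_G(183 - 2q_G - (146 - 2q_G)/2) - 24q_G = (110 - q_G)q_G - 24q_G.
Maximising: ∂π_G/∂q_G = 86 - 2q_G = 0, giving q_G = 43.
Then q_W = (146 - 2·43)/4 = 15.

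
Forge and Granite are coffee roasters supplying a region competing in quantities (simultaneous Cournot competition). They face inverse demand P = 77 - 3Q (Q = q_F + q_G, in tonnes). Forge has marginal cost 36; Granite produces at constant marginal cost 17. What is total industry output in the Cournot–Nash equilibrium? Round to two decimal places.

11.22

Forge's profit: π_F = (77 - 3Q)q_F - (36q_F). Setting ∂π_F/∂q_F = 0: 41 - 6q_F - 3(q_G) = 0.
Granite's first-order condition: 60 - 6q_G - 3(q_F) = 0.
Best responses: q_F = (41 - 3q_G)/6, q_G = (60 - 3q_F)/6.
Solving the pair: q_F = 22/9, q_G = 79/9.
Total output Q = 22/9 + 79/9 = 101/9.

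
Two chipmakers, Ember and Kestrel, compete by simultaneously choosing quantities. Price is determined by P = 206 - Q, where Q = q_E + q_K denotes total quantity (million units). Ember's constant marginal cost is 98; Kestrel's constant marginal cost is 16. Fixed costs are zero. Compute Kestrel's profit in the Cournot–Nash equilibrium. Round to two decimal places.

8220.44

Ember's profit: π_E = (206 - Q)q_E - (98q_E). Setting ∂π_E/∂q_E = 0: 108 - 2q_E - (q_K) = 0.
Kestrel's profit: π_K = (206 - Q)q_K - (16q_K). Setting ∂π_K/∂q_K = 0: 190 - 2q_K - (q_E) = 0.
Rearranging gives the reaction functions q_E = (108 - q_K)/2 and q_K = (190 - q_E)/2.
Substituting one into the other gives q_E = 26/3 and q_K = 272/3.
Price P = 206 - 298/3 = 320/3.
Kestrel's profit: (320/3 - 16)·(272/3) = 8220.4444.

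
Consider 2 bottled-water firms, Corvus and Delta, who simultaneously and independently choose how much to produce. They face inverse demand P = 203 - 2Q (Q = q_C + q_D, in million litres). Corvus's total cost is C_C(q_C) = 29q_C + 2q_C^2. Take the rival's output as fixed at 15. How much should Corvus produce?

With the rival's output fixed at 15, Corvus's profit is π_C = (203 - 2·15 - 2q_C)q_C - (29q_C + 2q_C²) = (173 - 2q_C)q_C - (29q_C + 2q_C²).
∂π_C/∂q_C = 144 - 8q_C = 0, so q_C = 18.

18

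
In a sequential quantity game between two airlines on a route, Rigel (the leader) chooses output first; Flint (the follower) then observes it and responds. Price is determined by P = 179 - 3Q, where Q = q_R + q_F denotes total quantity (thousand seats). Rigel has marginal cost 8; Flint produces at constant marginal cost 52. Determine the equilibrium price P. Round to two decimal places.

61.75

The follower Flint best-responds to any q_R: π_F = (179 - 3Q)q_F - 52q_F.
∂π_F/∂q_F = 127 - 3q_R - 6q_F = 0 gives the reaction function q_F = (127 - 3q_R)/6.
The leader anticipates this reaction. Substituting into P = 179 - 3Q gives P = 231/2 - (3/2)q_R, so π_R = (231/2 - (3/2)q_R)q_R - 8q_R.
Leader FOC: 215/2 - 3q_R = 0, so q_R = 215/6.
Then q_F = (127 - 3·(215/6))/6 = 13/4.
Total output Q = 469/12, so price P = 179 - 3·(469/12) = 247/4.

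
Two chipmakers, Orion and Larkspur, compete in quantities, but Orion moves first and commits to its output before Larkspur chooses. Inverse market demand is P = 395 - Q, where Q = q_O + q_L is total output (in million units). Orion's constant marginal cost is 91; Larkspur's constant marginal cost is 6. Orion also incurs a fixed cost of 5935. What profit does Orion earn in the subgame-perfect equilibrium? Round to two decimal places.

60.13

Solve by backward induction. Given q_O, the follower Larkspur maximises π_L = (395 - q_O - q_L)q_L - 6q_L.
Setting the follower's marginal profit to zero, 389 - q_O - 2q_L = 0, i.e. q_L = (389 - q_O)/2.
The leader anticipates this reaction. Substituting into P = 395 - Q gives P = 401/2 - (1/2)q_O, so π_O = (401/2 - (1/2)q_O)q_O - 91q_O.
Maximising: ∂π_O/∂q_O = 219/2 - q_O = 0, giving q_O = 219/2.
Then q_L = (389 - 219/2)/2 = 559/4.
Price P = 395 - 997/4 = 583/4.
Orion's profit: (583/4 - 91)·(219/2) - 5935 = 481/8.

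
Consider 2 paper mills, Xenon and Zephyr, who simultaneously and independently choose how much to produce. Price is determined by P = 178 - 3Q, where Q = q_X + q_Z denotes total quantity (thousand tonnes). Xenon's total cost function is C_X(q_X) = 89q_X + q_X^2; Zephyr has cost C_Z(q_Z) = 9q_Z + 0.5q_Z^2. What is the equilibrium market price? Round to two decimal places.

101.34

Xenon's profit: π_X = (178 - 3Q)q_X - (89q_X + q_X²). Setting ∂π_X/∂q_X = 0: 89 - 8q_X - 3(q_Z) = 0.
Zephyr's first-order condition: 169 - 7q_Z - 3(q_X) = 0.
Best responses: q_X = (89 - 3q_Z)/8, q_Z = (169 - 3q_X)/7.
Substituting one into the other gives q_X = 116/47 and q_Z = 1085/47.
Total output Q = 1201/47, so price P = 178 - 3·(1201/47) = 101.3404.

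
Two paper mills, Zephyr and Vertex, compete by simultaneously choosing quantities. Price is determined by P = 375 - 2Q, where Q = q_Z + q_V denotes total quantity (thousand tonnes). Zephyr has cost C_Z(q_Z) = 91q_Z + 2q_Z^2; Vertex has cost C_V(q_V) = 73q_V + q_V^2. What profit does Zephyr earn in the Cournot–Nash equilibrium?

2500

Zephyr's profit: π_Z = (375 - 2Q)q_Z - (91q_Z + 2q_Z²). Setting ∂π_Z/∂q_Z = 0: 284 - 8q_Z - 2(q_V) = 0.
Vertex's profit: π_V = (375 - 2Q)q_V - (73q_V + q_V²). Setting ∂π_V/∂q_V = 0: 302 - 6q_V - 2(q_Z) = 0.
Best responses: q_Z = (284 - 2q_V)/8, q_V = (302 - 2q_Z)/6.
Solving the pair: q_Z = 25, q_V = 42.
Price P = 375 - 2·67 = 241.
Zephyr's profit: 241·25 - 91·25 - 2·25² = 2500.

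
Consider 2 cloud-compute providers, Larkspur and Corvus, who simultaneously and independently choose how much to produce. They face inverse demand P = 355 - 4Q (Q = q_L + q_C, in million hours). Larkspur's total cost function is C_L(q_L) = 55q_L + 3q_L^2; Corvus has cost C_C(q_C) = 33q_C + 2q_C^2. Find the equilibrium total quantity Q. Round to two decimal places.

Larkspur's profit: π_L = (355 - 4Q)q_L - (55q_L + 3q_L²). Setting ∂π_L/∂q_L = 0: 300 - 14q_L - 4(q_C) = 0.
Corvus's first-order condition: 322 - 12q_C - 4(q_L) = 0.
Best responses: q_L = (300 - 4q_C)/14, q_C = (322 - 4q_L)/12.
Solving the pair: q_L = 289/19, q_C = 827/38.
Total output Q = 289/19 + 827/38 = 1405/38.

36.97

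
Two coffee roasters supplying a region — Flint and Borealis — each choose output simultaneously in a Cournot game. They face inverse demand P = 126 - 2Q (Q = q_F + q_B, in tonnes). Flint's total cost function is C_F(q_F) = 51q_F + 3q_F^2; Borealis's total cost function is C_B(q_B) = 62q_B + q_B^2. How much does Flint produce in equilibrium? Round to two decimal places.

5.75

Flint's profit: π_F = (126 - 2Q)q_F - (51q_F + 3q_F²). Setting ∂π_F/∂q_F = 0: 75 - 10q_F - 2(q_B) = 0.
Borealis's first-order condition: 64 - 6q_B - 2(q_F) = 0.
So q_F = (75 - 2q_B)/10 and q_B = (64 - 2q_F)/6.
Solving the pair: q_F = 23/4, q_B = 35/4.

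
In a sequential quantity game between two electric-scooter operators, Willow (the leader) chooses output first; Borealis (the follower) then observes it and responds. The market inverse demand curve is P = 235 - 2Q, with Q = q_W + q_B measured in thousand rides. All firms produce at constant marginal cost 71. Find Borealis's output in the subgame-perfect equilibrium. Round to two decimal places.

The follower Borealis best-responds to any q_W: π_B = (235 - 2Q)q_B - 71q_B.
Setting the follower's marginal profit to zero, 164 - 2q_W - 4q_B = 0, i.e. q_B = (164 - 2q_W)/4.
The leader anticipates this reaction. Substituting into P = 235 - 2Q gives P = 153 - q_W, so π_W = (153 - q_W)q_W - 71q_W.
The leader's first-order condition 82 - 2q_W = 0 yields q_W = 41.
Then q_B = (164 - 2·41)/4 = 41/2.

20.50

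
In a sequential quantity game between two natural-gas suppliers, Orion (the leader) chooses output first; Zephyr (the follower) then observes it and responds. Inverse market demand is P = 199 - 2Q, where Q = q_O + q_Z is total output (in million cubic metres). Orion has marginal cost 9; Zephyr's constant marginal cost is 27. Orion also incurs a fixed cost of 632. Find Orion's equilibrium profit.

2072

Solve by backward induction. Given q_O, the follower Zephyr maximises π_Z = (199 - 2q_O - 2q_Z)q_Z - 27q_Z.
∂π_Z/∂q_Z = 172 - 2q_O - 4q_Z = 0 gives the reaction function q_Z = (172 - 2q_O)/4.
The leader anticipates this reaction. Substituting into P = 199 - 2Q gives P = 113 - q_O, so π_O = (113 - q_O)q_O - 9q_O.
The leader's first-order condition 104 - 2q_O = 0 yields q_O = 52.
Then q_Z = (172 - 2·52)/4 = 17.
Price P = 199 - 2·69 = 61.
Orion's profit: (61 - 9)·52 - 632 = 2072.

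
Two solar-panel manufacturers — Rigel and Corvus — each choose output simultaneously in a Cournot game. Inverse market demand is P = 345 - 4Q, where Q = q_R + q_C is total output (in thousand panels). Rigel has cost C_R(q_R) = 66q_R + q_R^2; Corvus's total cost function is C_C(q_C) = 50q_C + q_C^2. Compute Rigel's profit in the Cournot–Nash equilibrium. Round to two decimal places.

1836.81

Rigel's profit: π_R = (345 - 4Q)q_R - (66q_R + q_R²). Setting ∂π_R/∂q_R = 0: 279 - 10q_R - 4(q_C) = 0.
Corvus's profit: π_C = (345 - 4Q)q_C - (50q_C + q_C²). Setting ∂π_C/∂q_C = 0: 295 - 10q_C - 4(q_R) = 0.
Best responses: q_R = (279 - 4q_C)/10, q_C = (295 - 4q_R)/10.
Solving the pair: q_R = 115/6, q_C = 131/6.
Price P = 345 - 4·41 = 181.
Rigel's profit: 181·(115/6) - 66·(115/6) - (115/6)² = 1836.8056.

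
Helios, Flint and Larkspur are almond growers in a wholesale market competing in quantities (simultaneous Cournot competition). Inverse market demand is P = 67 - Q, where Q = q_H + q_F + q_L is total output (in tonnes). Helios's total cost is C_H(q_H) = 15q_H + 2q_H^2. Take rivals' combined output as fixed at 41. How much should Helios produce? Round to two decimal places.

With rivals' combined output fixed at 41, Helios's profit is π_H = (67 - 41 - q_H)q_H - (15q_H + 2q_H²) = (26 - q_H)q_H - (15q_H + 2q_H²).
∂π_H/∂q_H = 11 - 6q_H = 0, so q_H = 11/6.

1.83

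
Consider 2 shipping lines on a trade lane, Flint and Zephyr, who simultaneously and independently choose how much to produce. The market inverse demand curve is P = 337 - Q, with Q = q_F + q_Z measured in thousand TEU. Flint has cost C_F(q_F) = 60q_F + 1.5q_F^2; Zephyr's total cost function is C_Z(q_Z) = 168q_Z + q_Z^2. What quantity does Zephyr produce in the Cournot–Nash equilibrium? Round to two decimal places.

Flint's profit: π_F = (337 - Q)q_F - (60q_F + (3/2)q_F²). Setting ∂π_F/∂q_F = 0: 277 - 5q_F - (q_Z) = 0.
Zephyr's profit: π_Z = (337 - Q)q_Z - (168q_Z + q_Z²). Setting ∂π_Z/∂q_Z = 0: 169 - 4q_Z - (q_F) = 0.
Best responses: q_F = (277 - q_Z)/5, q_Z = (169 - q_F)/4.
Solving the pair: q_F = 939/19, q_Z = 568/19.

29.89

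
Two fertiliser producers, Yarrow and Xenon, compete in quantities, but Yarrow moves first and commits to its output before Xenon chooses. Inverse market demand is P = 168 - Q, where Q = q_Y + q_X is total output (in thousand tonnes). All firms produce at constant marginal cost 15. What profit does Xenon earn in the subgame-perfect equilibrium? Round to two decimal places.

1463.06

Solve by backward induction. Given q_Y, the follower Xenon maximises π_X = (168 - q_Y - q_X)q_X - 15q_X.
Follower FOC: 153 - q_Y - 2q_X = 0, so q_X(q_Y) = (153 - q_Y)/2.
Yarrow substitutes q_X(q_Y) into its own profit: π_Y = q_Y(168 - q_Y - (153 - q_Y)/2) - 15q_Y = (183/2 - (1/2)q_Y)q_Y - 15q_Y.
Leader FOC: 153/2 - q_Y = 0, so q_Y = 153/2.
Then q_X = (153 - 153/2)/2 = 153/4.
Price P = 168 - 459/4 = 213/4.
Xenon's profit: (213/4 - 15)·(153/4) = 1463.0625.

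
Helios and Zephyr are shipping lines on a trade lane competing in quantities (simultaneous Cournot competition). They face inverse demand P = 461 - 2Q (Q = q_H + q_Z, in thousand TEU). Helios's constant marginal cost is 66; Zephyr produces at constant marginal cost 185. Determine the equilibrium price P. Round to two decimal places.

Helios's profit: π_H = (461 - 2Q)q_H - (66q_H). Setting ∂π_H/∂q_H = 0: 395 - 4q_H - 2(q_Z) = 0.
Zephyr's profit: π_Z = (461 - 2Q)q_Z - (185q_Z). Setting ∂π_Z/∂q_Z = 0: 276 - 4q_Z - 2(q_H) = 0.
Rearranging gives the reaction functions q_H = (395 - 2q_Z)/4 and q_Z = (276 - 2q_H)/4.
Substituting one into the other gives q_H = 257/3 and q_Z = 157/6.
Total output Q = 671/6, so price P = 461 - 2·(671/6) = 712/3.

237.33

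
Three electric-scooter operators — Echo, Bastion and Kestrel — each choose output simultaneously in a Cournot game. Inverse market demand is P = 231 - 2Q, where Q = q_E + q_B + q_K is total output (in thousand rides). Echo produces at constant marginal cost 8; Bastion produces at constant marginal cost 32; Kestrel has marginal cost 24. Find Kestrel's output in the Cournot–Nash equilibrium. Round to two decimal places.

Echo's profit: π_E = (231 - 2Q)q_E - (8q_E). Setting ∂π_E/∂q_E = 0: 223 - 4q_E - 2(q_B + q_K) = 0.
Bastion's profit: π_B = (231 - 2Q)q_B - (32q_B). Setting ∂π_B/∂q_B = 0: 199 - 4q_B - 2(q_E + q_K) = 0.
Kestrel's first-order condition: 207 - 4q_K - 2(q_E + q_B) = 0.
Summing all 3 equations gives 629 − 8Q = 0, hence Q = 629/8.
Back-substituting: q_E = (223 − 629/4)/2 = 263/8, q_B = (199 − 629/4)/2 = 167/8, q_K = (207 − 629/4)/2 = 199/8.

24.88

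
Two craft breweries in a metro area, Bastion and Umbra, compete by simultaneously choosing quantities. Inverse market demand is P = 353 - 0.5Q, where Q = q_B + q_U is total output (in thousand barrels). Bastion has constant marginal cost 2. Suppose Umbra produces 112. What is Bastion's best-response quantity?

With the rival's output fixed at 112, Bastion's profit is π_B = (353 - (1/2)·112 - (1/2)q_B)q_B - (2q_B) = (297 - (1/2)q_B)q_B - (2q_B).
∂π_B/∂q_B = 295 - q_B = 0, so q_B = 295.

295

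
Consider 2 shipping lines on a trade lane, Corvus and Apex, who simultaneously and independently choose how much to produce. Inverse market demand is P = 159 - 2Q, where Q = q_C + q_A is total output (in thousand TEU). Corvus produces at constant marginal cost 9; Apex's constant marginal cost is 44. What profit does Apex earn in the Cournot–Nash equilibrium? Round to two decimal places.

Corvus's profit: π_C = (159 - 2Q)q_C - (9q_C). Setting ∂π_C/∂q_C = 0: 150 - 4q_C - 2(q_A) = 0.
Apex's profit: π_A = (159 - 2Q)q_A - (44q_A). Setting ∂π_A/∂q_A = 0: 115 - 4q_A - 2(q_C) = 0.
So q_C = (150 - 2q_A)/4 and q_A = (115 - 2q_C)/4.
Solving the pair: q_C = 185/6, q_A = 40/3.
Price P = 159 - 2·(265/6) = 212/3.
Apex's profit: (212/3 - 44)·(40/3) = 355.5556.

355.56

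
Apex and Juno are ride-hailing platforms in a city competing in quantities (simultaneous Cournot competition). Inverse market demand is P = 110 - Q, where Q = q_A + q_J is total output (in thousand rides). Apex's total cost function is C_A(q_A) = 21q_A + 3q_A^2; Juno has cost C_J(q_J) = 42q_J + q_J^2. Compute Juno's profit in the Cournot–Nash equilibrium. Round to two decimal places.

430.85

Apex's profit: π_A = (110 - Q)q_A - (21q_A + 3q_A²). Setting ∂π_A/∂q_A = 0: 89 - 8q_A - (q_J) = 0.
Juno's profit: π_J = (110 - Q)q_J - (42q_J + q_J²). Setting ∂π_J/∂q_J = 0: 68 - 4q_J - (q_A) = 0.
Rearranging gives the reaction functions q_A = (89 - q_J)/8 and q_J = (68 - q_A)/4.
Substituting one into the other gives q_A = 288/31 and q_J = 455/31.
Price P = 110 - 743/31 = 86.0323.
Juno's profit: 86.0323·(455/31) - 42·(455/31) - (455/31)² = 430.8533.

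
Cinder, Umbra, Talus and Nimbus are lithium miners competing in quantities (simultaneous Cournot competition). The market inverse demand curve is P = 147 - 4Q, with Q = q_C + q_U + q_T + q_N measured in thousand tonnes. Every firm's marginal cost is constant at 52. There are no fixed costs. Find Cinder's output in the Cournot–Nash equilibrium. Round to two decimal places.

4.75

A representative firm's profit is π_i = q_i(147 - 4Q) - 52q_i.
Setting ∂π_i/∂q_i = 0 with rivals' quantities fixed: 95 - 8q_i - 4·Σ_{j≠i} q_j = 0.
With identical firms every q_j equals q_i, so Σ_{j≠i} q_j = 3q_i and 95 = 20q_i, giving q_i = 19/4.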